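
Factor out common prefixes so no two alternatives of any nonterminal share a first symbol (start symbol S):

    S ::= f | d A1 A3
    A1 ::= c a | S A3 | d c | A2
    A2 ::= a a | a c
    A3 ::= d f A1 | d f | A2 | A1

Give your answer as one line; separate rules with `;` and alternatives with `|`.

A2 has alternatives sharing prefix 'a': factor to A2 → a A2' with A2' → a | c.
A3 has alternatives sharing prefix 'd f': factor to A3 → d f A3' with A3' → A1 | ε.

S ::= f | d A1 A3; A1 ::= c a | S A3 | d c | A2; A2 ::= a A2'; A3 ::= A2 | A1 | d f A3'; A2' ::= a | c; A3' ::= A1 | ε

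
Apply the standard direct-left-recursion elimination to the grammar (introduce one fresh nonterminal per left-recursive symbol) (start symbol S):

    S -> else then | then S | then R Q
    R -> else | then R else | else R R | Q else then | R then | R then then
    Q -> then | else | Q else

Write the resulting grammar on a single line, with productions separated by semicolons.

S -> else then | then S | then R Q; R -> else R' | then R else R' | else R R R' | Q else then R'; Q -> then Q' | else Q'; R' -> then R' | then then R' | ε; Q' -> else Q' | ε

Directly left-recursive nonterminals: R, Q.
For R: α = {then, then then}, β = {else, then R else, else R R, Q else then}. Rewrite as R → β R' and R' → α R' | ε.
For Q: α = {else}, β = {then, else}. Rewrite as Q → β Q' and Q' → α Q' | ε.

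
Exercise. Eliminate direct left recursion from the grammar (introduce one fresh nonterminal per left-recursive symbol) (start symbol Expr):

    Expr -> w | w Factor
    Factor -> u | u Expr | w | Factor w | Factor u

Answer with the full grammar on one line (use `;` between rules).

Directly left-recursive nonterminal: Factor.
For Factor: α = {w, u}, β = {u, u Expr, w}. Rewrite as Factor → β Factor1 and Factor1 → α Factor1 | ε.

Expr -> w | w Factor; Factor -> u Factor1 | u Expr Factor1 | w Factor1; Factor1 -> w Factor1 | u Factor1 | ε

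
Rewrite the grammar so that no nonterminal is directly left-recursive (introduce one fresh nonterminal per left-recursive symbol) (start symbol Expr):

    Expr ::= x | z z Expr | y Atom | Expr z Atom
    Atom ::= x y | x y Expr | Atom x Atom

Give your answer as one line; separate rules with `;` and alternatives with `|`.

Left recursion appears on Expr, Atom.
For Expr: α = {z Atom}, β = {x, z z Expr, y Atom}. Rewrite as Expr → β Expr1 and Expr1 → α Expr1 | ε.
For Atom: α = {x Atom}, β = {x y, x y Expr}. Rewrite as Atom → β Atom1 and Atom1 → α Atom1 | ε.

Expr ::= x Expr1 | z z Expr Expr1 | y Atom Expr1; Atom ::= x y Atom1 | x y Expr Atom1; Expr1 ::= z Atom Expr1 | ε; Atom1 ::= x Atom Atom1 | ε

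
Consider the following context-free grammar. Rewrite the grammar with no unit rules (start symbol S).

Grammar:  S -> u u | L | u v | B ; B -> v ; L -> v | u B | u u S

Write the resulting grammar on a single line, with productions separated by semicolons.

S -> v | u B | u u S | u u | u v; B -> v; L -> v | u B | u u S

Unit pairs: S ⇒* {B, L}.
Replace each nonterminal's rules with the union of the non-unit rules of every nonterminal it unit-derives.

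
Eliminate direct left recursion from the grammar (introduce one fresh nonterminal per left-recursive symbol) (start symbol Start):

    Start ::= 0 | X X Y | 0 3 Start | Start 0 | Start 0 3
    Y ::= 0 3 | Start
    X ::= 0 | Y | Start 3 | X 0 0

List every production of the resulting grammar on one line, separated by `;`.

Left recursion appears on Start, X.
For Start: α = {0, 0 3}, β = {0, X X Y, 0 3 Start}. Rewrite as Start → β Start1 and Start1 → α Start1 | ε.
For X: α = {0 0}, β = {0, Y, Start 3}. Rewrite as X → β X1 and X1 → α X1 | ε.

Start ::= 0 Start1 | X X Y Start1 | 0 3 Start Start1; Y ::= 0 3 | Start; X ::= 0 X1 | Y X1 | Start 3 X1; Start1 ::= 0 Start1 | 0 3 Start1 | eps; X1 ::= 0 0 X1 | eps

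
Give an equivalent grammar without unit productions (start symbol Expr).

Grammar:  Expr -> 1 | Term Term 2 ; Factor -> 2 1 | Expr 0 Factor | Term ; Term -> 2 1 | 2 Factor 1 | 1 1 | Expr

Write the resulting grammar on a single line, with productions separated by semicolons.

Expr -> 1 | Term Term 2; Factor -> 2 1 | 2 Factor 1 | 1 1 | Expr 0 Factor | 1 | Term Term 2; Term -> 2 1 | 2 Factor 1 | 1 1 | 1 | Term Term 2

Unit pairs: Factor ⇒* {Expr, Term}; Term ⇒* {Expr}.
For every A with A ⇒* B via unit rules, add B's non-unit alternatives to A; then delete every rule of the form X → Y.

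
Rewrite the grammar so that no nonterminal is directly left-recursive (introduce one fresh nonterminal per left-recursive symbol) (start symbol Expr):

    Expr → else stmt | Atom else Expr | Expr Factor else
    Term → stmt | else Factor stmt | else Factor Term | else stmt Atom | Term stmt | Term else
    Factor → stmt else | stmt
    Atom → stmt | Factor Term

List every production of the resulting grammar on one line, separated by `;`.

Expr → else stmt Expr1 | Atom else Expr Expr1; Term → stmt Term1 | else Factor stmt Term1 | else Factor Term Term1 | else stmt Atom Term1; Factor → stmt else | stmt; Atom → stmt | Factor Term; Expr1 → Factor else Expr1 | eps; Term1 → stmt Term1 | else Term1 | eps

Directly left-recursive nonterminals: Expr, Term.
For Expr: α = {Factor else}, β = {else stmt, Atom else Expr}. Rewrite as Expr → β Expr1 and Expr1 → α Expr1 | ε.
For Term: α = {stmt, else}, β = {stmt, else Factor stmt, else Factor Term, else stmt Atom}. Rewrite as Term → β Term1 and Term1 → α Term1 | ε.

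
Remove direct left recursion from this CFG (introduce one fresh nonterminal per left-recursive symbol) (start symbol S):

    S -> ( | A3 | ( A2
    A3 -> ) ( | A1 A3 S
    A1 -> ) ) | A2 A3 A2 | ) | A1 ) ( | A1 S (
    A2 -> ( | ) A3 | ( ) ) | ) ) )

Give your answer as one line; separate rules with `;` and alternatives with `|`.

Left recursion appears on A1.
For A1: α = {) (, S (}, β = {) ), A2 A3 A2, )}. Rewrite as A1 → β A1' and A1' → α A1' | ε.

S -> ( | A3 | ( A2; A3 -> ) ( | A1 A3 S; A1 -> ) ) A1' | A2 A3 A2 A1' | ) A1'; A2 -> ( | ) A3 | ( ) ) | ) ) ); A1' -> ) ( A1' | S ( A1' | epsilon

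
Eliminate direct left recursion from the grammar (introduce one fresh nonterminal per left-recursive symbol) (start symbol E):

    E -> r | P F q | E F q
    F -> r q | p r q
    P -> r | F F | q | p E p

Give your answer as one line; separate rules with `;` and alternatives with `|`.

E is directly left-recursive.
For E: α = {F q}, β = {r, P F q}. Rewrite as E → β E' and E' → α E' | ε.

E -> r E' | P F q E'; F -> r q | p r q; P -> r | F F | q | p E p; E' -> F q E' | ε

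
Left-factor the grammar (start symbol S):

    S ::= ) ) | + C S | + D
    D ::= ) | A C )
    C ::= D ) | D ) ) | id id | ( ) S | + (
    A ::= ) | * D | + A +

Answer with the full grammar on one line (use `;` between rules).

S ::= ) ) | + S'; D ::= ) | A C ); C ::= id id | ( ) S | + ( | D ) C'; A ::= ) | * D | + A +; S' ::= C S | D; C' ::= ε | )

S has alternatives sharing prefix '+': factor to S → + S' with S' → C S | D.
C has alternatives sharing prefix 'D )': factor to C → D ) C' with C' → ε | ).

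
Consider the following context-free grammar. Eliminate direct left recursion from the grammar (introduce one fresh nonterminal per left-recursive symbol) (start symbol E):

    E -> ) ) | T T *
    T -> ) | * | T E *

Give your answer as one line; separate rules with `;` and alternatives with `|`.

E -> ) ) | T T *; T -> ) T' | * T'; T' -> E * T' | ε

Left recursion appears on T.
For T: α = {E *}, β = {), *}. Rewrite as T → β T' and T' → α T' | ε.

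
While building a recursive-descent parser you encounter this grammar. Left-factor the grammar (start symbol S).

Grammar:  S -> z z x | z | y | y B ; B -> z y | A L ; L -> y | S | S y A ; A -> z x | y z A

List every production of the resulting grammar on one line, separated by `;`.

S has alternatives sharing prefix 'z': factor to S → z S' with S' → z x | ε.
S has alternatives sharing prefix 'y': factor to S → y S'' with S'' → ε | B.
L has alternatives sharing prefix 'S': factor to L → S L' with L' → ε | y A.

S -> z S' | y S''; B -> z y | A L; L -> y | S L'; A -> z x | y z A; S' -> z x | eps; S'' -> eps | B; L' -> eps | y A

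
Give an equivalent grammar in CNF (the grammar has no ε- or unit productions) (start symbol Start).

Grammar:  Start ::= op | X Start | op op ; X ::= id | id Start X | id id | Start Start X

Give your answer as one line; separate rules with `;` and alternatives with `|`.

Introduce a nonterminal for each terminal appearing in a rule of length ≥ 2: X1 → op, X2 → id.
Binarize each right-hand side of length ≥ 3 by chaining fresh nonterminals (Y1, Y2, …): affected rules were X → X2 Start X; X → Start Start X.

Start ::= op | X Start | X1 X1; X ::= id | X2 Y1 | X2 X2 | Start Y2; X1 ::= op; X2 ::= id; Y1 ::= Start X; Y2 ::= Start X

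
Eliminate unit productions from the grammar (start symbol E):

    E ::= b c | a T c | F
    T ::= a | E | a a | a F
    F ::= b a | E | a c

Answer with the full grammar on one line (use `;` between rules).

Unit pairs: E ⇒* {F}; F ⇒* {E}; T ⇒* {E, F}.
For every A with A ⇒* B via unit rules, add B's non-unit alternatives to A; then delete every rule of the form X → Y.

E ::= b c | a T c | b a | a c; T ::= b c | a T c | b a | a c | a | a a | a F; F ::= b c | a T c | b a | a c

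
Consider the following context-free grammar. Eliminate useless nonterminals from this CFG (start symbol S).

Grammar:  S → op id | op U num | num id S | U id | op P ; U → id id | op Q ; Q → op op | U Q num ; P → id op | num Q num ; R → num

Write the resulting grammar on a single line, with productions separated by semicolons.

Generating nonterminals: {P, Q, R, S, U}.
Reachable from S after that: {P, Q, S, U}.
Removed useless symbols: {R} and every production mentioning them.

S → op id | op U num | num id S | U id | op P; U → id id | op Q; Q → op op | U Q num; P → id op | num Q num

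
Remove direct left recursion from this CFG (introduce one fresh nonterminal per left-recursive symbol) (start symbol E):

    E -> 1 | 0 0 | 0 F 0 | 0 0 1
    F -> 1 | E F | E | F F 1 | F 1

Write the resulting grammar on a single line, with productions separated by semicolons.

Directly left-recursive nonterminal: F.
For F: α = {F 1, 1}, β = {1, E F, E}. Rewrite as F → β F' and F' → α F' | ε.

E -> 1 | 0 0 | 0 F 0 | 0 0 1; F -> 1 F' | E F F' | E F'; F' -> F 1 F' | 1 F' | ε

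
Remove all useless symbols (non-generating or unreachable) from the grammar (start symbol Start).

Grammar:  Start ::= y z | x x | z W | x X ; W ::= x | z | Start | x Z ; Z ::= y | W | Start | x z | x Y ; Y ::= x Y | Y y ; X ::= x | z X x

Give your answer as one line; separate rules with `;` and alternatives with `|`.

Start ::= y z | x x | z W | x X; W ::= x | z | Start | x Z; Z ::= y | W | Start | x z; X ::= x | z X x

Generating nonterminals: {Start, W, X, Z}.
Reachable from Start after that: {Start, W, X, Z}.
Removed useless symbols: {Y} and every production mentioning them.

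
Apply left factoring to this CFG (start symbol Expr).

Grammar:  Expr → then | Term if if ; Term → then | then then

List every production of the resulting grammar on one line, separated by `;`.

Term has alternatives sharing prefix 'then': factor to Term → then Term1 with Term1 → ε | then.

Expr → then | Term if if; Term → then Term1; Term1 → epsilon | then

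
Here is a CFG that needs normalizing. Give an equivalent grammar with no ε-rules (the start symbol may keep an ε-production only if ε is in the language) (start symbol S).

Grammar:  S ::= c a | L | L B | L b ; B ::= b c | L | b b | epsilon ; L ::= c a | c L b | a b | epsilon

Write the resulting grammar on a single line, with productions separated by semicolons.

S ::= c a | L | L B | B | L b | b | ε; B ::= b c | L | b b; L ::= c a | c L b | c b | a b

Nullable nonterminals: {B, L, S}.
ε ∈ L(G) since S is nullable, so keep S → ε.
Add the nullable-subset variants: S → L B gives L B | B. S → L b gives L b | b. L → c L b gives c L b | c b.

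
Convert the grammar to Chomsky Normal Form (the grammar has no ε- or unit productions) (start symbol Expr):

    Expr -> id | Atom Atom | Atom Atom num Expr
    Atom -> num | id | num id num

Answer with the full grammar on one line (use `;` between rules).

Expr -> id | Atom Atom | Atom Y1; Atom -> num | id | X1 Y3; X1 -> num; X2 -> id; Y1 -> Atom Y2; Y2 -> X1 Expr; Y3 -> X2 X1

Introduce a nonterminal for each terminal appearing in a rule of length ≥ 2: X1 → num, X2 → id.
Binarize each right-hand side of length ≥ 3 by chaining fresh nonterminals (Y1, Y2, …): affected rules were Expr → Atom Atom X1 Expr; Atom → X1 X2 X1.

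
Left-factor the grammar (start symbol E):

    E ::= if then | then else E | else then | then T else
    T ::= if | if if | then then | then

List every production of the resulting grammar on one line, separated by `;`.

E has alternatives sharing prefix 'then': factor to E → then E' with E' → else E | T else.
T has alternatives sharing prefix 'if': factor to T → if T' with T' → ε | if.
T has alternatives sharing prefix 'then': factor to T → then T'' with T'' → then | ε.

E ::= if then | else then | then E'; T ::= if T' | then T''; E' ::= else E | T else; T' ::= epsilon | if; T'' ::= then | epsilon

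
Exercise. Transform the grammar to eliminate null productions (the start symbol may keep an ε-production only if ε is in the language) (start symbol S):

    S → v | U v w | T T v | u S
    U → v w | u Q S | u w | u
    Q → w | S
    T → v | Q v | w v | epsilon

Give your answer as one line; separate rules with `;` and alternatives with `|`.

The nullable symbols are {T}.
ε ∉ L(G), so no ε-production is kept.
Add the nullable-subset variants: S → T T v gives T T v | T v.

S → v | U v w | T T v | T v | u S; U → v w | u Q S | u w | u; Q → w | S; T → v | Q v | w v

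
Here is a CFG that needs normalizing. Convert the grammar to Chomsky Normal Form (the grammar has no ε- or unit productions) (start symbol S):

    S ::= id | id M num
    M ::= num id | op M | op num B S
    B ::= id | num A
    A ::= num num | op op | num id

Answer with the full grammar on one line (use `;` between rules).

S ::= id | X1 Y1; M ::= X2 X1 | X3 M | X3 Y2; B ::= id | X2 A; A ::= X2 X2 | X3 X3 | X2 X1; X1 ::= id; X2 ::= num; X3 ::= op; Y1 ::= M X2; Y2 ::= X2 Y3; Y3 ::= B S

Introduce a nonterminal for each terminal appearing in a rule of length ≥ 2: X1 → id, X2 → num, X3 → op.
Binarize each right-hand side of length ≥ 3 by chaining fresh nonterminals (Y1, Y2, …): affected rules were S → X1 M X2; M → X3 X2 B S.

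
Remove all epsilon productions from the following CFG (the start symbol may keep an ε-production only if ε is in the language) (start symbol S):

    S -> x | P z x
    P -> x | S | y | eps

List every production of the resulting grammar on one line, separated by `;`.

S -> x | P z x | z x; P -> x | S | y

Nullable nonterminals: {P}.
ε ∉ L(G), so no ε-production is kept.
For each production, add variants omitting each subset of nullable occurrences: S → P z x gives P z x | z x.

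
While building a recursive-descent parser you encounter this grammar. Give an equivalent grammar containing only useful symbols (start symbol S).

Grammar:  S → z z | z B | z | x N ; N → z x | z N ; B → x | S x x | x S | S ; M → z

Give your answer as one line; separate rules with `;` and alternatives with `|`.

S → z z | z B | z | x N; N → z x | z N; B → x | S x x | x S | S

Generating nonterminals: {B, M, N, S}.
Reachable from S after that: {B, N, S}.
Removed useless symbols: {M} and every production mentioning them.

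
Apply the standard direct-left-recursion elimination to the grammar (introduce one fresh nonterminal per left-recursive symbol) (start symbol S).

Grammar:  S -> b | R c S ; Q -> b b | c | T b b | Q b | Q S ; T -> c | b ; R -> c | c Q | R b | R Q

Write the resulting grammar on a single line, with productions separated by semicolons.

Q, R are directly left-recursive.
For Q: α = {b, S}, β = {b b, c, T b b}. Rewrite as Q → β Q' and Q' → α Q' | ε.
For R: α = {b, Q}, β = {c, c Q}. Rewrite as R → β R' and R' → α R' | ε.

S -> b | R c S; Q -> b b Q' | c Q' | T b b Q'; T -> c | b; R -> c R' | c Q R'; Q' -> b Q' | S Q' | ε; R' -> b R' | Q R' | ε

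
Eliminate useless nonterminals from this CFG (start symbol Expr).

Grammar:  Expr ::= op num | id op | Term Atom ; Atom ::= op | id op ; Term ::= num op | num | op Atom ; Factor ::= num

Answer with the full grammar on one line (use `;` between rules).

Expr ::= op num | id op | Term Atom; Atom ::= op | id op; Term ::= num op | num | op Atom

Generating nonterminals: {Atom, Expr, Factor, Term}.
Reachable from Expr after that: {Atom, Expr, Term}.
Removed useless symbols: {Factor} and every production mentioning them.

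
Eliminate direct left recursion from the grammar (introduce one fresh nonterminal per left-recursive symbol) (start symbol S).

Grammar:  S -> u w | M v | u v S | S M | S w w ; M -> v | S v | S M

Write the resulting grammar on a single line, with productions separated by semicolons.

S -> u w S' | M v S' | u v S S'; M -> v | S v | S M; S' -> M S' | w w S' | epsilon

Directly left-recursive nonterminal: S.
For S: α = {M, w w}, β = {u w, M v, u v S}. Rewrite as S → β S' and S' → α S' | ε.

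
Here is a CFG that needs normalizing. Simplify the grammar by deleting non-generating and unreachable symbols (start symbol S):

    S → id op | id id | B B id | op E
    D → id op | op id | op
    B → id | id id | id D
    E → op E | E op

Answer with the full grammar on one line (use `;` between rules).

Generating nonterminals: {B, D, S}.
Reachable from S after that: {B, D, S}.
Removed useless symbols: {E} and every production mentioning them.

S → id op | id id | B B id; D → id op | op id | op; B → id | id id | id D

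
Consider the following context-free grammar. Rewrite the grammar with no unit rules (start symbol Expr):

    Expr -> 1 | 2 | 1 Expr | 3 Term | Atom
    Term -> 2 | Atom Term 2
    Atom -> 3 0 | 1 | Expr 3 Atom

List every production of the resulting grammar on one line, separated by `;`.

Expr -> 3 0 | 1 | Expr 3 Atom | 2 | 1 Expr | 3 Term; Term -> 2 | Atom Term 2; Atom -> 3 0 | 1 | Expr 3 Atom

Unit pairs: Expr ⇒* {Atom}.
For each unit pair (A, B), copy every non-unit production of B to A, then drop all unit productions.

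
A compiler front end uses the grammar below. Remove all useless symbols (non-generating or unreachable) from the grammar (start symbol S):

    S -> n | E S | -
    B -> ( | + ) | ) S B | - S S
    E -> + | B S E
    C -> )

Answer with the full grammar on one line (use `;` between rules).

Generating nonterminals: {B, C, E, S}.
Reachable from S after that: {B, E, S}.
Removed useless symbols: {C} and every production mentioning them.

S -> n | E S | -; B -> ( | + ) | ) S B | - S S; E -> + | B S E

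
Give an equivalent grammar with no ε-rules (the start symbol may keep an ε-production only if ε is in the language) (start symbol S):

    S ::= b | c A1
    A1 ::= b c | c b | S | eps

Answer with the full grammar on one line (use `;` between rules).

S ::= b | c A1 | c; A1 ::= b c | c b | S

The nullable symbols are {A1}.
ε ∉ L(G), so no ε-production is kept.
For each production, add variants omitting each subset of nullable occurrences: S → c A1 gives c A1 | c.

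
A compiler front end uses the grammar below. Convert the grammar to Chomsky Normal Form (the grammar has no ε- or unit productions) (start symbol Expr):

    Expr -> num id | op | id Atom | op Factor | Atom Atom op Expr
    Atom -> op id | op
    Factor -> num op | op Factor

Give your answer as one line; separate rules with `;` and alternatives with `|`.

Introduce a nonterminal for each terminal appearing in a rule of length ≥ 2: X1 → num, X2 → id, X3 → op.
Binarize each right-hand side of length ≥ 3 by chaining fresh nonterminals (Y1, Y2, …): affected rules were Expr → Atom Atom X3 Expr.

Expr -> X1 X2 | op | X2 Atom | X3 Factor | Atom Y1; Atom -> X3 X2 | op; Factor -> X1 X3 | X3 Factor; X1 -> num; X2 -> id; X3 -> op; Y1 -> Atom Y2; Y2 -> X3 Expr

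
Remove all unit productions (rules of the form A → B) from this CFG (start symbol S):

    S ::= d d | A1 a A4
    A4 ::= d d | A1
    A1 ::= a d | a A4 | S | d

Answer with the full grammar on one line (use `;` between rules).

S ::= d d | A1 a A4; A4 ::= d d | a d | a A4 | d | A1 a A4; A1 ::= a d | a A4 | d | d d | A1 a A4

Unit pairs: A1 ⇒* {S}; A4 ⇒* {A1, S}.
For each unit pair (A, B), copy every non-unit production of B to A, then drop all unit productions.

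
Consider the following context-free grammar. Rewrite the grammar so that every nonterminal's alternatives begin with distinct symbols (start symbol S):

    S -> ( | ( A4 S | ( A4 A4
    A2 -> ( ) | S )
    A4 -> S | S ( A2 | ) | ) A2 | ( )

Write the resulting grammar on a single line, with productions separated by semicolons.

S -> ( S'; A2 -> ( ) | S ); A4 -> ( ) | S A4' | ) A4''; S' -> ε | A4 S''; A4' -> ε | ( A2; A4'' -> ε | A2; S'' -> S | A4

S has alternatives sharing prefix '(': factor to S → ( S' with S' → ε | A4 S | A4 A4.
A4 has alternatives sharing prefix 'S': factor to A4 → S A4' with A4' → ε | ( A2.
A4 has alternatives sharing prefix ')': factor to A4 → ) A4'' with A4'' → ε | A2.
S' has alternatives sharing prefix 'A4': factor to S' → A4 S'' with S'' → S | A4.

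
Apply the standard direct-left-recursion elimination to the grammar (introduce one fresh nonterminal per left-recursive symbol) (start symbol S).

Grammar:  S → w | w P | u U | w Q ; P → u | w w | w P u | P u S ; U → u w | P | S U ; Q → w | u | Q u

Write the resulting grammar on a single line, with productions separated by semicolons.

S → w | w P | u U | w Q; P → u P' | w w P' | w P u P'; U → u w | P | S U; Q → w Q' | u Q'; P' → u S P' | ε; Q' → u Q' | ε

Directly left-recursive nonterminals: P, Q.
For P: α = {u S}, β = {u, w w, w P u}. Rewrite as P → β P' and P' → α P' | ε.
For Q: α = {u}, β = {w, u}. Rewrite as Q → β Q' and Q' → α Q' | ε.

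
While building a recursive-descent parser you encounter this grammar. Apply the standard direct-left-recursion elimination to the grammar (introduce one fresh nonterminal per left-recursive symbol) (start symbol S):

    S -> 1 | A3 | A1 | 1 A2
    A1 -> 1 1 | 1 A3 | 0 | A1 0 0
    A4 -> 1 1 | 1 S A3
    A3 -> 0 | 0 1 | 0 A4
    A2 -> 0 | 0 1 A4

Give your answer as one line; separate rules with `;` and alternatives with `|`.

S -> 1 | A3 | A1 | 1 A2; A1 -> 1 1 A1' | 1 A3 A1' | 0 A1'; A4 -> 1 1 | 1 S A3; A3 -> 0 | 0 1 | 0 A4; A2 -> 0 | 0 1 A4; A1' -> 0 0 A1' | ε

Directly left-recursive nonterminal: A1.
For A1: α = {0 0}, β = {1 1, 1 A3, 0}. Rewrite as A1 → β A1' and A1' → α A1' | ε.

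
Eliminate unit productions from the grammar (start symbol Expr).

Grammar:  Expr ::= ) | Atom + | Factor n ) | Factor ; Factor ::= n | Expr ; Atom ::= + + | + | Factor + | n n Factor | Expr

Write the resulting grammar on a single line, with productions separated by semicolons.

Expr ::= n | ) | Atom + | Factor n ); Factor ::= n | ) | Atom + | Factor n ); Atom ::= + + | + | Factor + | n n Factor | n | ) | Atom + | Factor n )

Unit pairs: Atom ⇒* {Expr, Factor}; Expr ⇒* {Factor}; Factor ⇒* {Expr}.
For each unit pair (A, B), copy every non-unit production of B to A, then drop all unit productions.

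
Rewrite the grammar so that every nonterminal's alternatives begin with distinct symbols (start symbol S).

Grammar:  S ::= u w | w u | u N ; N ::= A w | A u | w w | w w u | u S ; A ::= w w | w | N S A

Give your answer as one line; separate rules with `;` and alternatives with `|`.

S has alternatives sharing prefix 'u': factor to S → u S' with S' → w | N.
N has alternatives sharing prefix 'w w': factor to N → w w N' with N' → ε | u.
N has alternatives sharing prefix 'A': factor to N → A N'' with N'' → w | u.
A has alternatives sharing prefix 'w': factor to A → w A' with A' → w | ε.

S ::= w u | u S'; N ::= u S | w w N' | A N''; A ::= N S A | w A'; S' ::= w | N; N' ::= ε | u; N'' ::= w | u; A' ::= w | ε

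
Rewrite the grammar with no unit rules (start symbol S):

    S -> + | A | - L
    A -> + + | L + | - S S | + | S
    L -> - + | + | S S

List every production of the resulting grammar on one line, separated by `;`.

Unit pairs: A ⇒* {S}; S ⇒* {A}.
Replace each nonterminal's rules with the union of the non-unit rules of every nonterminal it unit-derives.

S -> + | - L | + + | L + | - S S; A -> + | - L | + + | L + | - S S; L -> - + | + | S S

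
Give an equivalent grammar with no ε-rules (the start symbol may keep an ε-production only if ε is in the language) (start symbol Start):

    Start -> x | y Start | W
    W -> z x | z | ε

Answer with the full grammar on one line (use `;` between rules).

Start -> x | y Start | y | W | ε; W -> z x | z

Nullable set = {Start, W}.
ε ∈ L(G) since Start is nullable, so keep Start → ε.
Add the nullable-subset variants: Start → y Start gives y Start | y.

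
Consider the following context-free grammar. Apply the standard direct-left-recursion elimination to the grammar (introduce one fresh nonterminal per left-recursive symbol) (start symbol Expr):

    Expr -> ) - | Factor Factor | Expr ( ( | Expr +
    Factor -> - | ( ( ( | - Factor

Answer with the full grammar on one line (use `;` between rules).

Expr -> ) - Expr1 | Factor Factor Expr1; Factor -> - | ( ( ( | - Factor; Expr1 -> ( ( Expr1 | + Expr1 | ε

Directly left-recursive nonterminal: Expr.
For Expr: α = {( (, +}, β = {) -, Factor Factor}. Rewrite as Expr → β Expr1 and Expr1 → α Expr1 | ε.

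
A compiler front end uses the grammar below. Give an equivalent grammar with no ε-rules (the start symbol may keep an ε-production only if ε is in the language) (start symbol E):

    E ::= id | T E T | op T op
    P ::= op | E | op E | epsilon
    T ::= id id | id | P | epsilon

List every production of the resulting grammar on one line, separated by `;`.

The nullable symbols are {P, T}.
ε ∉ L(G), so no ε-production is kept.
Expand every rule over subsets of its nullable positions: E → T E T gives T E T | T E | E T. E → op T op gives op T op | op op.

E ::= id | T E T | T E | E T | op T op | op op; P ::= op | E | op E; T ::= id id | id | P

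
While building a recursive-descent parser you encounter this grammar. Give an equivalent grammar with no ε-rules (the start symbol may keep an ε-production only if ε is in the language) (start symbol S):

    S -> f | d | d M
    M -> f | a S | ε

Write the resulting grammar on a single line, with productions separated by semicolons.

S -> f | d | d M; M -> f | a S

Nullable set = {M}.
ε ∉ L(G), so no ε-production is kept.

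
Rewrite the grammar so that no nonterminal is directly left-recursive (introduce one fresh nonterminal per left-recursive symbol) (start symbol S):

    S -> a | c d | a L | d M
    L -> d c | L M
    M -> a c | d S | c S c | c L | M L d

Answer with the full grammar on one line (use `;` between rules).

Left recursion appears on L, M.
For L: α = {M}, β = {d c}. Rewrite as L → β L' and L' → α L' | ε.
For M: α = {L d}, β = {a c, d S, c S c, c L}. Rewrite as M → β M' and M' → α M' | ε.

S -> a | c d | a L | d M; L -> d c L'; M -> a c M' | d S M' | c S c M' | c L M'; L' -> M L' | epsilon; M' -> L d M' | epsilon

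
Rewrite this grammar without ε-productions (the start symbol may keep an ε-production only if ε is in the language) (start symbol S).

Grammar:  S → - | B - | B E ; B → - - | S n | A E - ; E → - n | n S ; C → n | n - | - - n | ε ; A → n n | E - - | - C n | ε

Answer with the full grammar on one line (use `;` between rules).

S → - | B - | B E; B → - - | S n | A E - | E -; E → - n | n S; C → n | n - | - - n; A → n n | E - - | - C n | - n

Nullable nonterminals: {A, C}.
ε ∉ L(G), so no ε-production is kept.
For each production, add variants omitting each subset of nullable occurrences: B → A E - gives A E - | E -. A → - C n gives - C n | - n.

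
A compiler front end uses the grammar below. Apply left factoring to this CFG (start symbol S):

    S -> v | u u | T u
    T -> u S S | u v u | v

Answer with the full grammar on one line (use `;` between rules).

T has alternatives sharing prefix 'u': factor to T → u T' with T' → S S | v u.

S -> v | u u | T u; T -> v | u T'; T' -> S S | v u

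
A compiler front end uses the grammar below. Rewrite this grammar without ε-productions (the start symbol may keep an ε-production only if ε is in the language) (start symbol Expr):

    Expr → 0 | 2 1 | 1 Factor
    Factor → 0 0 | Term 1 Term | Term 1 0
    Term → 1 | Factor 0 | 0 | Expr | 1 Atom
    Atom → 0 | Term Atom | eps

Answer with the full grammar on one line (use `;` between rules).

Expr → 0 | 2 1 | 1 Factor; Factor → 0 0 | Term 1 Term | Term 1 0; Term → 1 | Factor 0 | 0 | Expr | 1 Atom; Atom → 0 | Term Atom | Term

Nullable set = {Atom}.
ε ∉ L(G), so no ε-production is kept.
Add the nullable-subset variants: Atom → Term Atom gives Term Atom | Term.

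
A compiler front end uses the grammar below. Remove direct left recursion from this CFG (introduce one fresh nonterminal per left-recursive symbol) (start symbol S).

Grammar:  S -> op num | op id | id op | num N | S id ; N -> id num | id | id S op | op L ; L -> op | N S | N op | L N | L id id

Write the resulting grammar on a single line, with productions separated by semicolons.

S -> op num S' | op id S' | id op S' | num N S'; N -> id num | id | id S op | op L; L -> op L' | N S L' | N op L'; S' -> id S' | ε; L' -> N L' | id id L' | ε

Directly left-recursive nonterminals: S, L.
For S: α = {id}, β = {op num, op id, id op, num N}. Rewrite as S → β S' and S' → α S' | ε.
For L: α = {N, id id}, β = {op, N S, N op}. Rewrite as L → β L' and L' → α L' | ε.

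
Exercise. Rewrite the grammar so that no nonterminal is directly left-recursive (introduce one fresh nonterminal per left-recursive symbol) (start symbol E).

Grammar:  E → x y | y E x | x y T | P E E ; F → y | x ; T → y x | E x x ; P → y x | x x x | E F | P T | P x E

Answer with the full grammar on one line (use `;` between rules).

E → x y | y E x | x y T | P E E; F → y | x; T → y x | E x x; P → y x P' | x x x P' | E F P'; P' → T P' | x E P' | ε

Left recursion appears on P.
For P: α = {T, x E}, β = {y x, x x x, E F}. Rewrite as P → β P' and P' → α P' | ε.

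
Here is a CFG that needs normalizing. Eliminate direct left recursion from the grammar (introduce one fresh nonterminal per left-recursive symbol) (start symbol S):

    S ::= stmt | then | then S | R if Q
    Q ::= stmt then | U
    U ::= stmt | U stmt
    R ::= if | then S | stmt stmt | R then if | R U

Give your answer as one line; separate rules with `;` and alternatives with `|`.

Left recursion appears on U, R.
For U: α = {stmt}, β = {stmt}. Rewrite as U → β U' and U' → α U' | ε.
For R: α = {then if, U}, β = {if, then S, stmt stmt}. Rewrite as R → β R' and R' → α R' | ε.

S ::= stmt | then | then S | R if Q; Q ::= stmt then | U; U ::= stmt U'; R ::= if R' | then S R' | stmt stmt R'; U' ::= stmt U' | ε; R' ::= then if R' | U R' | ε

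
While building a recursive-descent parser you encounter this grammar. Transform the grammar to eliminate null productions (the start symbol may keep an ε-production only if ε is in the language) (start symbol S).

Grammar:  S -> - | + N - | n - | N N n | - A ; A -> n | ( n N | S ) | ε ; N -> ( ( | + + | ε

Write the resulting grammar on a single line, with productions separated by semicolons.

Nullable set = {A, N}.
ε ∉ L(G), so no ε-production is kept.
Expand every rule over subsets of its nullable positions: S → + N - gives + N - | + -. S → N N n gives N N n | N n | n. A → ( n N gives ( n N | ( n.

S -> - | + N - | + - | n - | N N n | N n | n | - A; A -> n | ( n N | ( n | S ); N -> ( ( | + +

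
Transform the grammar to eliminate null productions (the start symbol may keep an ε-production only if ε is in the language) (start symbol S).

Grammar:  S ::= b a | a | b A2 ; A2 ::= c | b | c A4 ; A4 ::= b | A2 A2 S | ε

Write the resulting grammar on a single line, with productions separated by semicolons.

S ::= b a | a | b A2; A2 ::= c | b | c A4; A4 ::= b | A2 A2 S

Nullable set = {A4}.
ε ∉ L(G), so no ε-production is kept.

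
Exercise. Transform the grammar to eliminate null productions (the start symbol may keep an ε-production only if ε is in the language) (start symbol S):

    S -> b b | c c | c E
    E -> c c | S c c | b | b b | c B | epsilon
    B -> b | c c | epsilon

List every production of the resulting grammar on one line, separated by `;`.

S -> b b | c c | c E | c; E -> c c | S c c | b | b b | c B | c; B -> b | c c

Nullable set = {B, E}.
ε ∉ L(G), so no ε-production is kept.
Expand every rule over subsets of its nullable positions: S → c E gives c E | c. E → c B gives c B | c.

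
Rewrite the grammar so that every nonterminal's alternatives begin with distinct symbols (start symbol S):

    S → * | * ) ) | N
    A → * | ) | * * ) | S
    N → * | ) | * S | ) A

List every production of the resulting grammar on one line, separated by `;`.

S → N | * S'; A → ) | S | * A'; N → * N' | ) N''; S' → ε | ) ); A' → ε | * ); N' → ε | S; N'' → ε | A

S has alternatives sharing prefix '*': factor to S → * S' with S' → ε | ) ).
A has alternatives sharing prefix '*': factor to A → * A' with A' → ε | * ).
N has alternatives sharing prefix '*': factor to N → * N' with N' → ε | S.
N has alternatives sharing prefix ')': factor to N → ) N'' with N'' → ε | A.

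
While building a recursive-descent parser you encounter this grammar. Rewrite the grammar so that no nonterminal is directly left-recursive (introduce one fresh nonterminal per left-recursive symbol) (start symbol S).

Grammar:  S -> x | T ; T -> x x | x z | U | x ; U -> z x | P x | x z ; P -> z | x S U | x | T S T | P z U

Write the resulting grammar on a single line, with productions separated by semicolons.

Left recursion appears on P.
For P: α = {z U}, β = {z, x S U, x, T S T}. Rewrite as P → β P' and P' → α P' | ε.

S -> x | T; T -> x x | x z | U | x; U -> z x | P x | x z; P -> z P' | x S U P' | x P' | T S T P'; P' -> z U P' | ε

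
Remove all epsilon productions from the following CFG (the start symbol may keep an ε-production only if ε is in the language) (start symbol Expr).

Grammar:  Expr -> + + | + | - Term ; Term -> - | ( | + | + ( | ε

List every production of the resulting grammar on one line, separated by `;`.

Nullable set = {Term}.
ε ∉ L(G), so no ε-production is kept.
Add the nullable-subset variants: Expr → - Term gives - Term | -.

Expr -> + + | + | - Term | -; Term -> - | ( | + | + (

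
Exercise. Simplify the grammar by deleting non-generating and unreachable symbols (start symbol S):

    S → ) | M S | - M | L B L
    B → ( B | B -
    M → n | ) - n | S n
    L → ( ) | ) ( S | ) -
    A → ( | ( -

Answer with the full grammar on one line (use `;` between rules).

S → ) | M S | - M; M → n | ) - n | S n

Generating nonterminals: {A, L, M, S}.
Reachable from S after that: {M, S}.
Removed useless symbols: {A, B, L} and every production mentioning them.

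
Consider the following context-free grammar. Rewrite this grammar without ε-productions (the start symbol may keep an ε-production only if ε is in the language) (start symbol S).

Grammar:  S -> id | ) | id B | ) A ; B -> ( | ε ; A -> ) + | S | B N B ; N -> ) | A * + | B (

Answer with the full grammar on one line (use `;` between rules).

S -> id | ) | id B | ) A; B -> (; A -> ) + | S | B N B | B N | N B | N; N -> ) | A * + | B ( | (

The nullable symbols are {B}.
ε ∉ L(G), so no ε-production is kept.
Expand every rule over subsets of its nullable positions: A → B N B gives B N B | B N | N B | N. N → B ( gives B ( | (.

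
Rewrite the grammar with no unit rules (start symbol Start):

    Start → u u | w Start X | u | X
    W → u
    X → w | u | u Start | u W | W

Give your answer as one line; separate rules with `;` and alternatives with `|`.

Unit pairs: Start ⇒* {W, X}; X ⇒* {W}.
For each unit pair (A, B), copy every non-unit production of B to A, then drop all unit productions.

Start → u u | w Start X | u | w | u Start | u W; W → u; X → w | u | u Start | u W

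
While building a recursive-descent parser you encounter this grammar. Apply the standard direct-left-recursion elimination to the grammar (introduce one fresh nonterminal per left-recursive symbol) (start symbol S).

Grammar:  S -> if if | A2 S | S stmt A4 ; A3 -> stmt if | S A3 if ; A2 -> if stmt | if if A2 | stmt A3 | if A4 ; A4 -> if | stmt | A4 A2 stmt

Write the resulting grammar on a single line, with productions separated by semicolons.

S -> if if S' | A2 S S'; A3 -> stmt if | S A3 if; A2 -> if stmt | if if A2 | stmt A3 | if A4; A4 -> if A4' | stmt A4'; S' -> stmt A4 S' | ε; A4' -> A2 stmt A4' | ε

S, A4 are directly left-recursive.
For S: α = {stmt A4}, β = {if if, A2 S}. Rewrite as S → β S' and S' → α S' | ε.
For A4: α = {A2 stmt}, β = {if, stmt}. Rewrite as A4 → β A4' and A4' → α A4' | ε.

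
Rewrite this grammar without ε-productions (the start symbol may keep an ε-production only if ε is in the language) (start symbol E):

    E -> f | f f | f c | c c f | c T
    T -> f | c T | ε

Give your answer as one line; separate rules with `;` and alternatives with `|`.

E -> f | f f | f c | c c f | c T | c; T -> f | c T | c

The nullable symbols are {T}.
ε ∉ L(G), so no ε-production is kept.
Expand every rule over subsets of its nullable positions: E → c T gives c T | c. T → c T gives c T | c.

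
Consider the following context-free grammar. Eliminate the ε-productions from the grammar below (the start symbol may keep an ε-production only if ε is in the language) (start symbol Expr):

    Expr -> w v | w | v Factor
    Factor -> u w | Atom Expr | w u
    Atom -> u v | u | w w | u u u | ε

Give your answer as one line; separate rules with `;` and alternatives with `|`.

Expr -> w v | w | v Factor; Factor -> u w | Atom Expr | Expr | w u; Atom -> u v | u | w w | u u u

Nullable nonterminals: {Atom}.
ε ∉ L(G), so no ε-production is kept.
For each production, add variants omitting each subset of nullable occurrences: Factor → Atom Expr gives Atom Expr | Expr.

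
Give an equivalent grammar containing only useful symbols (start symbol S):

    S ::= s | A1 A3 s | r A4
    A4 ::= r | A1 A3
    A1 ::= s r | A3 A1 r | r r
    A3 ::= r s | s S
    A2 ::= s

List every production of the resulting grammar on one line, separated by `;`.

Generating nonterminals: {A1, A2, A3, A4, S}.
Reachable from S after that: {A1, A3, A4, S}.
Removed useless symbols: {A2} and every production mentioning them.

S ::= s | A1 A3 s | r A4; A4 ::= r | A1 A3; A1 ::= s r | A3 A1 r | r r; A3 ::= r s | s S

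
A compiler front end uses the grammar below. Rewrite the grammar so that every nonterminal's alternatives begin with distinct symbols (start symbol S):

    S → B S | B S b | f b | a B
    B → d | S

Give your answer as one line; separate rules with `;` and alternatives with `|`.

S → f b | a B | B S S'; B → d | S; S' → ε | b

S has alternatives sharing prefix 'B S': factor to S → B S S' with S' → ε | b.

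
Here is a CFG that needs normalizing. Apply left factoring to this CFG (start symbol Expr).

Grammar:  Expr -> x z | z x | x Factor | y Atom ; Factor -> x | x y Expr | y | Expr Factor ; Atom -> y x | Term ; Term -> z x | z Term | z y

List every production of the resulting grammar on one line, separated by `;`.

Expr -> z x | y Atom | x Expr1; Factor -> y | Expr Factor | x Factor1; Atom -> y x | Term; Term -> z Term1; Expr1 -> z | Factor; Factor1 -> eps | y Expr; Term1 -> x | Term | y

Expr has alternatives sharing prefix 'x': factor to Expr → x Expr1 with Expr1 → z | Factor.
Factor has alternatives sharing prefix 'x': factor to Factor → x Factor1 with Factor1 → ε | y Expr.
Term has alternatives sharing prefix 'z': factor to Term → z Term1 with Term1 → x | Term | y.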